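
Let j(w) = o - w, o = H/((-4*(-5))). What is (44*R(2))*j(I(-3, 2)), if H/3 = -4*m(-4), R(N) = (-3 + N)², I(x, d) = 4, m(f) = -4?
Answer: -352/5 ≈ -70.400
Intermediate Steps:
H = 48 (H = 3*(-4*(-4)) = 3*16 = 48)
o = 12/5 (o = 48/((-4*(-5))) = 48/20 = 48*(1/20) = 12/5 ≈ 2.4000)
j(w) = 12/5 - w
(44*R(2))*j(I(-3, 2)) = (44*(-3 + 2)²)*(12/5 - 1*4) = (44*(-1)²)*(12/5 - 4) = (44*1)*(-8/5) = 44*(-8/5) = -352/5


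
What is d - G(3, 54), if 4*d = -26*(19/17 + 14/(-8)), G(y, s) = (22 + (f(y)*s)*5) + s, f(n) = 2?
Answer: -83217/136 ≈ -611.89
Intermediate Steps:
G(y, s) = 22 + 11*s (G(y, s) = (22 + (2*s)*5) + s = (22 + 10*s) + s = 22 + 11*s)
d = 559/136 (d = (-26*(19/17 + 14/(-8)))/4 = (-26*(19*(1/17) + 14*(-1/8)))/4 = (-26*(19/17 - 7/4))/4 = (-26*(-43/68))/4 = (1/4)*(559/34) = 559/136 ≈ 4.1103)
d - G(3, 54) = 559/136 - (22 + 11*54) = 559/136 - (22 + 594) = 559/136 - 1*616 = 559/136 - 616 = -83217/136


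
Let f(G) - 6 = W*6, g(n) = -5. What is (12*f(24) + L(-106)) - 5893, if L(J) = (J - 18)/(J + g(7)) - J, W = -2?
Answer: -650225/111 ≈ -5857.9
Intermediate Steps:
f(G) = -6 (f(G) = 6 - 2*6 = 6 - 12 = -6)
L(J) = -J + (-18 + J)/(-5 + J) (L(J) = (J - 18)/(J - 5) - J = (-18 + J)/(-5 + J) - J = -J + (-18 + J)/(-5 + J))
(12*f(24) + L(-106)) - 5893 = (12*(-6) + (-18 - 1*(-106)² + 6*(-106))/(-5 - 106)) - 5893 = (-72 + (-18 - 1*11236 - 636)/(-111)) - 5893 = (-72 - (-18 - 11236 - 636)/111) - 5893 = (-72 - 1/111*(-11890)) - 5893 = (-72 + 11890/111) - 5893 = 3898/111 - 5893 = -650225/111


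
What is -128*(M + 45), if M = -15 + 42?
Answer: -9216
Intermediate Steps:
M = 27
-128*(M + 45) = -128*(27 + 45) = -128*72 = -9216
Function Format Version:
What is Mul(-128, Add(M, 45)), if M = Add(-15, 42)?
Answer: -9216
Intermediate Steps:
M = 27
Mul(-128, Add(M, 45)) = Mul(-128, Add(27, 45)) = Mul(-128, 72) = -9216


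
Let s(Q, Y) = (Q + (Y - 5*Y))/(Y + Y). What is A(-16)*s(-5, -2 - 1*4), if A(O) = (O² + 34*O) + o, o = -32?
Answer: 1520/3 ≈ 506.67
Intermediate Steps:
A(O) = -32 + O² + 34*O (A(O) = (O² + 34*O) - 32 = -32 + O² + 34*O)
s(Q, Y) = (Q - 4*Y)/(2*Y) (s(Q, Y) = (Q - 4*Y)/((2*Y)) = (Q - 4*Y)*(1/(2*Y)) = (Q - 4*Y)/(2*Y))
A(-16)*s(-5, -2 - 1*4) = (-32 + (-16)² + 34*(-16))*(-2 + (½)*(-5)/(-2 - 1*4)) = (-32 + 256 - 544)*(-2 + (½)*(-5)/(-2 - 4)) = -320*(-2 + (½)*(-5)/(-6)) = -320*(-2 + (½)*(-5)*(-⅙)) = -320*(-2 + 5/12) = -320*(-19/12) = 1520/3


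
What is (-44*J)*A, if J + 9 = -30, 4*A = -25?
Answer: -10725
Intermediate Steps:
A = -25/4 (A = (1/4)*(-25) = -25/4 ≈ -6.2500)
J = -39 (J = -9 - 30 = -39)
(-44*J)*A = -44*(-39)*(-25/4) = 1716*(-25/4) = -10725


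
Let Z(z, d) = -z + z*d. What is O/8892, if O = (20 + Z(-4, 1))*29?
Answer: 145/2223 ≈ 0.065227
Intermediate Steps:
Z(z, d) = -z + d*z
O = 580 (O = (20 - 4*(-1 + 1))*29 = (20 - 4*0)*29 = (20 + 0)*29 = 20*29 = 580)
O/8892 = 580/8892 = 580*(1/8892) = 145/2223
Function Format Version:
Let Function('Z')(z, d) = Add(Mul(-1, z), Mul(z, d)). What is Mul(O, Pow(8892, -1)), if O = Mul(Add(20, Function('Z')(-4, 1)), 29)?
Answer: Rational(145, 2223) ≈ 0.065227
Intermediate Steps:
Function('Z')(z, d) = Add(Mul(-1, z), Mul(d, z))
O = 580 (O = Mul(Add(20, Mul(-4, Add(-1, 1))), 29) = Mul(Add(20, Mul(-4, 0)), 29) = Mul(Add(20, 0), 29) = Mul(20, 29) = 580)
Mul(O, Pow(8892, -1)) = Mul(580, Pow(8892, -1)) = Mul(580, Rational(1, 8892)) = Rational(145, 2223)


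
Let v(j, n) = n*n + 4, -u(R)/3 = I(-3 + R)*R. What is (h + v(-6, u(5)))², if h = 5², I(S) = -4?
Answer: 13169641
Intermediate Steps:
u(R) = 12*R (u(R) = -(-12)*R = 12*R)
v(j, n) = 4 + n² (v(j, n) = n² + 4 = 4 + n²)
h = 25
(h + v(-6, u(5)))² = (25 + (4 + (12*5)²))² = (25 + (4 + 60²))² = (25 + (4 + 3600))² = (25 + 3604)² = 3629² = 13169641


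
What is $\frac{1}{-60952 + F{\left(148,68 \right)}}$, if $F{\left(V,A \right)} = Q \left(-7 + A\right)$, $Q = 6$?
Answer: $- \frac{1}{60586} \approx -1.6505 \cdot 10^{-5}$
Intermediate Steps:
$F{\left(V,A \right)} = -42 + 6 A$ ($F{\left(V,A \right)} = 6 \left(-7 + A\right) = -42 + 6 A$)
$\frac{1}{-60952 + F{\left(148,68 \right)}} = \frac{1}{-60952 + \left(-42 + 6 \cdot 68\right)} = \frac{1}{-60952 + \left(-42 + 408\right)} = \frac{1}{-60952 + 366} = \frac{1}{-60586} = - \frac{1}{60586}$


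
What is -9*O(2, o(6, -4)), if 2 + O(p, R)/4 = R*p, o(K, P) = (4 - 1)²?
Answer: -576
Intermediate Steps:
o(K, P) = 9 (o(K, P) = 3² = 9)
O(p, R) = -8 + 4*R*p (O(p, R) = -8 + 4*(R*p) = -8 + 4*R*p)
-9*O(2, o(6, -4)) = -9*(-8 + 4*9*2) = -9*(-8 + 72) = -9*64 = -576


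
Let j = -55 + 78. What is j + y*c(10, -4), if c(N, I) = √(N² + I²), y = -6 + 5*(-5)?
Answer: 23 - 62*√29 ≈ -310.88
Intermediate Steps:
y = -31 (y = -6 - 25 = -31)
c(N, I) = √(I² + N²)
j = 23
j + y*c(10, -4) = 23 - 31*√((-4)² + 10²) = 23 - 31*√(16 + 100) = 23 - 62*√29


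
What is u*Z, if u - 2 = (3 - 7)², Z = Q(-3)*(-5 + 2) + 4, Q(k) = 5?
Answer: -198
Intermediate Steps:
Z = -11 (Z = 5*(-5 + 2) + 4 = 5*(-3) + 4 = -15 + 4 = -11)
u = 18 (u = 2 + (3 - 7)² = 2 + (-4)² = 2 + 16 = 18)
u*Z = 18*(-11) = -198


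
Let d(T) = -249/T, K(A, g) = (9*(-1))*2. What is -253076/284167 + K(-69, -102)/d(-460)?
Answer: -805306228/23585861 ≈ -34.144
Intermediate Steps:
K(A, g) = -18 (K(A, g) = -9*2 = -18)
-253076/284167 + K(-69, -102)/d(-460) = -253076/284167 - 18/((-249/(-460))) = -253076*1/284167 - 18/((-249*(-1/460))) = -253076/284167 - 18/249/460 = -253076/284167 - 18*460/249 = -253076/284167 - 2760/83 = -805306228/23585861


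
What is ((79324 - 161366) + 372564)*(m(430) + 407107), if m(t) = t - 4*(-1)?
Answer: 118399626402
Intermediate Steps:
m(t) = 4 + t (m(t) = t + 4 = 4 + t)
((79324 - 161366) + 372564)*(m(430) + 407107) = ((79324 - 161366) + 372564)*((4 + 430) + 407107) = (-82042 + 372564)*(434 + 407107) = 290522*407541 = 118399626402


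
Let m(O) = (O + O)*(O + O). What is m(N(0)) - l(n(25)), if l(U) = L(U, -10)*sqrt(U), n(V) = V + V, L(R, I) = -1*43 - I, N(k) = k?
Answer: 165*sqrt(2) ≈ 233.35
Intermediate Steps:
L(R, I) = -43 - I
m(O) = 4*O**2 (m(O) = (2*O)*(2*O) = 4*O**2)
n(V) = 2*V
l(U) = -33*sqrt(U) (l(U) = (-43 - 1*(-10))*sqrt(U) = (-43 + 10)*sqrt(U) = -33*sqrt(U))
m(N(0)) - l(n(25)) = 4*0**2 - (-33)*sqrt(2*25) = 4*0 - (-33)*sqrt(50) = 0 - (-33)*5*sqrt(2) = 0 - (-165)*sqrt(2) = 0 + 165*sqrt(2) = 165*sqrt(2)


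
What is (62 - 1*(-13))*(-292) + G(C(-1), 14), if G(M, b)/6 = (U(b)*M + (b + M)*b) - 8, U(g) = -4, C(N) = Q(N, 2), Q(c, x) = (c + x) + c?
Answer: -20772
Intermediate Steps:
Q(c, x) = x + 2*c
C(N) = 2 + 2*N
G(M, b) = -48 - 24*M + 6*b*(M + b) (G(M, b) = 6*((-4*M + (b + M)*b) - 8) = 6*((-4*M + (M + b)*b) - 8) = 6*((-4*M + b*(M + b)) - 8) = 6*(-8 - 4*M + b*(M + b)) = -48 - 24*M + 6*b*(M + b))
(62 - 1*(-13))*(-292) + G(C(-1), 14) = (62 - 1*(-13))*(-292) + (-48 - 24*(2 + 2*(-1)) + 6*14**2 + 6*(2 + 2*(-1))*14) = (62 + 13)*(-292) + (-48 - 24*(2 - 2) + 6*196 + 6*(2 - 2)*14) = 75*(-292) + (-48 - 24*0 + 1176 + 6*0*14) = -21900 + (-48 + 0 + 1176 + 0) = -21900 + 1128 = -20772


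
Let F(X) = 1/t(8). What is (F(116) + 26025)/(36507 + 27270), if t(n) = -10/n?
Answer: 130121/318885 ≈ 0.40805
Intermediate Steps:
F(X) = -4/5 (F(X) = 1/(-10/8) = 1/(-10*1/8) = 1/(-5/4) = -4/5)
(F(116) + 26025)/(36507 + 27270) = (-4/5 + 26025)/(36507 + 27270) = (130121/5)/63777 = (130121/5)*(1/63777) = 130121/318885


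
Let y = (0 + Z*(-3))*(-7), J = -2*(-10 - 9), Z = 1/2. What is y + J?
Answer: 97/2 ≈ 48.500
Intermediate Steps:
Z = 1/2 ≈ 0.50000
J = 38 (J = -2*(-19) = 38)
y = 21/2 (y = (0 + (1/2)*(-3))*(-7) = (0 - 3/2)*(-7) = -3/2*(-7) = 21/2 ≈ 10.500)
y + J = 21/2 + 38 = 97/2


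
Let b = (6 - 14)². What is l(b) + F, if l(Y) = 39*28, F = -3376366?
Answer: -3375274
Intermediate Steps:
b = 64 (b = (-8)² = 64)
l(Y) = 1092
l(b) + F = 1092 - 3376366 = -3375274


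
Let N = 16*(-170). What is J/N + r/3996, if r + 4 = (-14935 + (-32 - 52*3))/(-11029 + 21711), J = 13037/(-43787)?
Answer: -791700404197/635480401721760 ≈ -0.0012458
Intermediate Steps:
J = -13037/43787 (J = 13037*(-1/43787) = -13037/43787 ≈ -0.29774)
r = -57851/10682 (r = -4 + (-14935 + (-32 - 52*3))/(-11029 + 21711) = -4 + (-14935 + (-32 - 156))/10682 = -4 + (-14935 - 188)*(1/10682) = -4 - 15123*1/10682 = -4 - 15123/10682 = -57851/10682 ≈ -5.4157)
N = -2720
J/N + r/3996 = -13037/43787/(-2720) - 57851/10682/3996 = -13037/43787*(-1/2720) - 57851/10682*1/3996 = 13037/119100640 - 57851/42685272 = -791700404197/635480401721760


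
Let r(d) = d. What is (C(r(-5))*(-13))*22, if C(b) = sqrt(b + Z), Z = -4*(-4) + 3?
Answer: -286*sqrt(14) ≈ -1070.1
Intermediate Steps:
Z = 19 (Z = 16 + 3 = 19)
C(b) = sqrt(19 + b) (C(b) = sqrt(b + 19) = sqrt(19 + b))
(C(r(-5))*(-13))*22 = (sqrt(19 - 5)*(-13))*22 = (sqrt(14)*(-13))*22 = -13*sqrt(14)*22 = -286*sqrt(14)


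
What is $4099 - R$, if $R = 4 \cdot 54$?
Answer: $3883$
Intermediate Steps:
$R = 216$
$4099 - R = 4099 - 216 = 3883$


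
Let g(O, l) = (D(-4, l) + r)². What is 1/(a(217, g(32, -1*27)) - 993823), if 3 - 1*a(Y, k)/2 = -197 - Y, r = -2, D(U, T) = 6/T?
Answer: -1/992989 ≈ -1.0071e-6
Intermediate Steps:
g(O, l) = (-2 + 6/l)² (g(O, l) = (6/l - 2)² = (-2 + 6/l)²)
a(Y, k) = 400 + 2*Y (a(Y, k) = 6 - 2*(-197 - Y) = 6 + (394 + 2*Y) = 400 + 2*Y)
1/(a(217, g(32, -1*27)) - 993823) = 1/((400 + 2*217) - 993823) = 1/((400 + 434) - 993823) = 1/(834 - 993823) = 1/(-992989) = -1/992989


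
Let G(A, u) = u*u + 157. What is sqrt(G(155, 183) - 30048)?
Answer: sqrt(3598) ≈ 59.983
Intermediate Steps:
G(A, u) = 157 + u**2 (G(A, u) = u**2 + 157 = 157 + u**2)
sqrt(G(155, 183) - 30048) = sqrt((157 + 183**2) - 30048) = sqrt((157 + 33489) - 30048) = sqrt(33646 - 30048) = sqrt(3598)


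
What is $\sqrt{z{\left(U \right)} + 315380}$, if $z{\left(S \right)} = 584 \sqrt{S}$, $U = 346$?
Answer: $2 \sqrt{78845 + 146 \sqrt{346}} \approx 571.18$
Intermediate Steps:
$\sqrt{z{\left(U \right)} + 315380} = \sqrt{584 \sqrt{346} + 315380} = \sqrt{315380 + 584 \sqrt{346}}$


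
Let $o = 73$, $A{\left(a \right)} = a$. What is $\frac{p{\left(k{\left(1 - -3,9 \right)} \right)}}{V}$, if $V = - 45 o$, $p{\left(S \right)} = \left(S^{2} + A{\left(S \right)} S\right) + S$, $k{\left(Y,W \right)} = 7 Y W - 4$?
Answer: $- \frac{123256}{3285} \approx -37.521$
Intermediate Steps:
$k{\left(Y,W \right)} = -4 + 7 W Y$ ($k{\left(Y,W \right)} = 7 W Y - 4 = -4 + 7 W Y$)
$p{\left(S \right)} = S + 2 S^{2}$ ($p{\left(S \right)} = \left(S^{2} + S S\right) + S = \left(S^{2} + S^{2}\right) + S = 2 S^{2} + S = S + 2 S^{2}$)
$V = -3285$ ($V = \left(-45\right) 73 = -3285$)
$\frac{p{\left(k{\left(1 - -3,9 \right)} \right)}}{V} = \frac{\left(-4 + 7 \cdot 9 \left(1 - -3\right)\right) \left(1 + 2 \left(-4 + 7 \cdot 9 \left(1 - -3\right)\right)\right)}{-3285} = \left(-4 + 7 \cdot 9 \left(1 + 3\right)\right) \left(1 + 2 \left(-4 + 7 \cdot 9 \left(1 + 3\right)\right)\right) \left(- \frac{1}{3285}\right) = \left(-4 + 7 \cdot 9 \cdot 4\right) \left(1 + 2 \left(-4 + 7 \cdot 9 \cdot 4\right)\right) \left(- \frac{1}{3285}\right) = \left(-4 + 252\right) \left(1 + 2 \left(-4 + 252\right)\right) \left(- \frac{1}{3285}\right) = 248 \left(1 + 2 \cdot 248\right) \left(- \frac{1}{3285}\right) = 248 \left(1 + 496\right) \left(- \frac{1}{3285}\right) = 248 \cdot 497 \left(- \frac{1}{3285}\right) = 123256 \left(- \frac{1}{3285}\right) = - \frac{123256}{3285}$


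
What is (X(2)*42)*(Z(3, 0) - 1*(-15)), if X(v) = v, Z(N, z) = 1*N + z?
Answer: 1512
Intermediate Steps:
Z(N, z) = N + z
(X(2)*42)*(Z(3, 0) - 1*(-15)) = (2*42)*((3 + 0) - 1*(-15)) = 84*(3 + 15) = 84*18 = 1512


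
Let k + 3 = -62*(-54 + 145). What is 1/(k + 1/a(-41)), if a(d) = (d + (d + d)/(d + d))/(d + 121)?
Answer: -1/5647 ≈ -0.00017709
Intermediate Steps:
a(d) = (1 + d)/(121 + d) (a(d) = (d + (2*d)/((2*d)))/(121 + d) = (d + (2*d)*(1/(2*d)))/(121 + d) = (d + 1)/(121 + d) = (1 + d)/(121 + d))
k = -5645 (k = -3 - 62*(-54 + 145) = -3 - 62*91 = -3 - 5642 = -5645)
1/(k + 1/a(-41)) = 1/(-5645 + 1/((1 - 41)/(121 - 41))) = 1/(-5645 + 1/(-40/80)) = 1/(-5645 + 1/((1/80)*(-40))) = 1/(-5645 + 1/(-½)) = 1/(-5645 - 2) = 1/(-5647) = -1/5647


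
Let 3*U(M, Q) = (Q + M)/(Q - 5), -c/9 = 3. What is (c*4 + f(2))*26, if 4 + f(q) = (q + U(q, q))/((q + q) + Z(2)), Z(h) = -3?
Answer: -25844/9 ≈ -2871.6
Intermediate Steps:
c = -27 (c = -9*3 = -27)
U(M, Q) = (M + Q)/(3*(-5 + Q)) (U(M, Q) = ((Q + M)/(Q - 5))/3 = ((M + Q)/(-5 + Q))/3 = (M + Q)/(3*(-5 + Q)))
f(q) = -4 + (q + 2*q/(3*(-5 + q)))/(-3 + 2*q) (f(q) = -4 + (q + (q + q)/(3*(-5 + q)))/((q + q) - 3) = -4 + (q + (2*q)/(3*(-5 + q)))/(2*q - 3) = -4 + (q + 2*q/(3*(-5 + q)))/(-3 + 2*q))
(c*4 + f(2))*26 = (-27*4 + (-180 - 21*2² + 143*2)/(3*(15 - 13*2 + 2*2²)))*26 = (-108 + (-180 - 21*4 + 286)/(3*(15 - 26 + 2*4)))*26 = (-108 + (-180 - 84 + 286)/(3*(15 - 26 + 8)))*26 = (-108 + (⅓)*22/(-3))*26 = (-108 + (⅓)*(-⅓)*22)*26 = (-108 - 22/9)*26 = -994/9*26 = -25844/9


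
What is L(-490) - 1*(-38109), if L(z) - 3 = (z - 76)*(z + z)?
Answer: 592792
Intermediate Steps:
L(z) = 3 + 2*z*(-76 + z) (L(z) = 3 + (z - 76)*(z + z) = 3 + (-76 + z)*(2*z) = 3 + 2*z*(-76 + z))
L(-490) - 1*(-38109) = (3 - 152*(-490) + 2*(-490)²) - 1*(-38109) = (3 + 74480 + 2*240100) + 38109 = (3 + 74480 + 480200) + 38109 = 554683 + 38109 = 592792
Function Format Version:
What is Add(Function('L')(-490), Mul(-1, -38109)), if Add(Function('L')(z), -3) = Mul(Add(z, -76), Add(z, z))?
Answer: 592792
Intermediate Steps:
Function('L')(z) = Add(3, Mul(2, z, Add(-76, z))) (Function('L')(z) = Add(3, Mul(Add(z, -76), Add(z, z))) = Add(3, Mul(Add(-76, z), Mul(2, z))) = Add(3, Mul(2, z, Add(-76, z))))
Add(Function('L')(-490), Mul(-1, -38109)) = Add(Add(3, Mul(-152, -490), Mul(2, Pow(-490, 2))), Mul(-1, -38109)) = Add(Add(3, 74480, Mul(2, 240100)), 38109) = Add(Add(3, 74480, 480200), 38109) = Add(554683, 38109) = 592792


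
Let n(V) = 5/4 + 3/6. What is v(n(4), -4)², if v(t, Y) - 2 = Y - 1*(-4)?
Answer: 4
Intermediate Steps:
n(V) = 7/4 (n(V) = 5*(¼) + 3*(⅙) = 5/4 + ½ = 7/4)
v(t, Y) = 6 + Y (v(t, Y) = 2 + (Y - 1*(-4)) = 2 + (Y + 4) = 2 + (4 + Y) = 6 + Y)
v(n(4), -4)² = (6 - 4)² = 2² = 4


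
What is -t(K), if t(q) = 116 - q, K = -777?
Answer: -893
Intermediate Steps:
-t(K) = -(116 - 1*(-777)) = -(116 + 777) = -1*893 = -893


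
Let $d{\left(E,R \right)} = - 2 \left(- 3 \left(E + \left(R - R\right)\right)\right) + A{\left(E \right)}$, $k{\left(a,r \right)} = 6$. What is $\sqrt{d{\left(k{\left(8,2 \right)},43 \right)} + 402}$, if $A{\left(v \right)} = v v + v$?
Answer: $4 \sqrt{30} \approx 21.909$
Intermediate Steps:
$A{\left(v \right)} = v + v^{2}$ ($A{\left(v \right)} = v^{2} + v = v + v^{2}$)
$d{\left(E,R \right)} = 6 E + E \left(1 + E\right)$ ($d{\left(E,R \right)} = - 2 \left(- 3 \left(E + \left(R - R\right)\right)\right) + E \left(1 + E\right) = - 2 \left(- 3 \left(E + 0\right)\right) + E \left(1 + E\right) = - 2 \left(- 3 E\right) + E \left(1 + E\right) = 6 E + E \left(1 + E\right)$)
$\sqrt{d{\left(k{\left(8,2 \right)},43 \right)} + 402} = \sqrt{6 \left(7 + 6\right) + 402} = \sqrt{6 \cdot 13 + 402} = \sqrt{78 + 402} = \sqrt{480} = 4 \sqrt{30}$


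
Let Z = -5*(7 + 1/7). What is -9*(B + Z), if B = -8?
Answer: 2754/7 ≈ 393.43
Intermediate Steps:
Z = -250/7 (Z = -5*(7 + 1/7) = -5*50/7 = -250/7 ≈ -35.714)
-9*(B + Z) = -9*(-8 - 250/7) = -9*(-306/7) = 2754/7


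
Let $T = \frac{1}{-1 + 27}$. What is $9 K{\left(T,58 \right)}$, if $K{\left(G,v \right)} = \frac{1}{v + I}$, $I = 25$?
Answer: $\frac{9}{83} \approx 0.10843$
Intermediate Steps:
$T = \frac{1}{26} \approx 0.038462$
$K{\left(G,v \right)} = \frac{1}{25 + v}$ ($K{\left(G,v \right)} = \frac{1}{v + 25} = \frac{1}{25 + v}$)
$9 K{\left(T,58 \right)} = \frac{9}{25 + 58} = \frac{9}{83}$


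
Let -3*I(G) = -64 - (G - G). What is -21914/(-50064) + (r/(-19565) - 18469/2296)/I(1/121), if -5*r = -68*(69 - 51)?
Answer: 55141366073/917933452800 ≈ 0.060071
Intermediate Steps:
r = 1224/5 (r = -(-68)*(69 - 51)/5 = -(-68)*18/5 = -1/5*(-1224) = 1224/5 ≈ 244.80)
I(G) = 64/3 (I(G) = -(-64 - (G - G))/3 = -(-64 - 1*0)/3 = -(-64 + 0)/3 = -1/3*(-64) = 64/3)
-21914/(-50064) + (r/(-19565) - 18469/2296)/I(1/121) = -21914/(-50064) + ((1224/5)/(-19565) - 18469/2296)/(64/3) = -21914*(-1/50064) + ((1224/5)*(-1/19565) - 18469*1/2296)*(3/64) = 10957/25032 + (-1224/97825 - 18469/2296)*(3/64) = 10957/25032 - 258505747/32086600*3/64 = 10957/25032 - 775517241/2053542400 = 55141366073/917933452800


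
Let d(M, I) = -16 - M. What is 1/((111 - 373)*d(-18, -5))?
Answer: -1/524 ≈ -0.0019084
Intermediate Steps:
1/((111 - 373)*d(-18, -5)) = 1/((111 - 373)*(-16 - 1*(-18))) = 1/(-262*(-16 + 18)) = 1/(-262*2) = 1/(-524) = -1/524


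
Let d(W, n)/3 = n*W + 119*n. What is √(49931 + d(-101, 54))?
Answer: √52847 ≈ 229.88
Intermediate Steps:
d(W, n) = 357*n + 3*W*n (d(W, n) = 3*(n*W + 119*n) = 3*(W*n + 119*n) = 3*(119*n + W*n) = 357*n + 3*W*n)
√(49931 + d(-101, 54)) = √(49931 + 3*54*(119 - 101)) = √(49931 + 3*54*18) = √(49931 + 2916) = √52847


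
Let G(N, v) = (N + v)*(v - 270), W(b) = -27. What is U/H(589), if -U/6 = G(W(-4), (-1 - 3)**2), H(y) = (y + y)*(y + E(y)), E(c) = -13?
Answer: -1397/56544 ≈ -0.024706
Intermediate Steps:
H(y) = 2*y*(-13 + y) (H(y) = (y + y)*(y - 13) = (2*y)*(-13 + y) = 2*y*(-13 + y))
G(N, v) = (-270 + v)*(N + v) (G(N, v) = (N + v)*(-270 + v) = (-270 + v)*(N + v))
U = -16764 (U = -6*(((-1 - 3)**2)**2 - 270*(-27) - 270*(-1 - 3)**2 - 27*(-1 - 3)**2) = -6*(((-4)**2)**2 + 7290 - 270*(-4)**2 - 27*(-4)**2) = -6*(16**2 + 7290 - 270*16 - 27*16) = -6*(256 + 7290 - 4320 - 432) = -6*2794 = -16764)
U/H(589) = -16764*1/(1178*(-13 + 589)) = -16764/(2*589*576) = -16764/678528 = -16764*1/678528 = -1397/56544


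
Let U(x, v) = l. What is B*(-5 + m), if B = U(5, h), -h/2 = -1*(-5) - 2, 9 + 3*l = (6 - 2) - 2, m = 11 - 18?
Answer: 28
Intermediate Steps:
m = -7
l = -7/3 (l = -3 + ((6 - 2) - 2)/3 = -3 + (4 - 2)/3 = -3 + (1/3)*2 = -3 + 2/3 = -7/3 ≈ -2.3333)
h = -6 (h = -2*(-1*(-5) - 2) = -2*(5 - 2) = -2*3 = -6)
U(x, v) = -7/3
B = -7/3 ≈ -2.3333
B*(-5 + m) = -7*(-5 - 7)/3 = -7/3*(-12) = 28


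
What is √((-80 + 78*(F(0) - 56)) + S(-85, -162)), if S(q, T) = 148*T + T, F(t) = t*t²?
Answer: I*√28586 ≈ 169.07*I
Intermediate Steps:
F(t) = t³
S(q, T) = 149*T
√((-80 + 78*(F(0) - 56)) + S(-85, -162)) = √((-80 + 78*(0³ - 56)) + 149*(-162)) = √((-80 + 78*(0 - 56)) - 24138) = √((-80 + 78*(-56)) - 24138) = √((-80 - 4368) - 24138) = √(-4448 - 24138) = √(-28586) = I*√28586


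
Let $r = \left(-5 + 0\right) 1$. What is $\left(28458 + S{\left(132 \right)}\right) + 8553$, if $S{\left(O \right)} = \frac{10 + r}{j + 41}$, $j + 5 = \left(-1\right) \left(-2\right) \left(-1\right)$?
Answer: $\frac{1258379}{34} \approx 37011.0$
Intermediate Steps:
$r = -5$ ($r = \left(-5\right) 1 = -5$)
$j = -7$ ($j = -5 + \left(-1\right) \left(-2\right) \left(-1\right) = -5 + 2 \left(-1\right) = -5 - 2 = -7$)
$S{\left(O \right)} = \frac{5}{34}$ ($S{\left(O \right)} = \frac{10 - 5}{-7 + 41} = \frac{5}{34}$)
$\left(28458 + S{\left(132 \right)}\right) + 8553 = \left(28458 + \frac{5}{34}\right) + 8553 = \frac{967577}{34} + 8553 = \frac{1258379}{34}$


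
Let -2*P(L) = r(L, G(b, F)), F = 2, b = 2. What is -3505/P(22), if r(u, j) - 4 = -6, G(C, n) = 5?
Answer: -3505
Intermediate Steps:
r(u, j) = -2 (r(u, j) = 4 - 6 = -2)
P(L) = 1 (P(L) = -½*(-2) = 1)
-3505/P(22) = -3505/1 = -3505*1 = -3505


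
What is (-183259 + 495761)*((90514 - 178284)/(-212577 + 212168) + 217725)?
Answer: 27855582962090/409 ≈ 6.8107e+10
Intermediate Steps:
(-183259 + 495761)*((90514 - 178284)/(-212577 + 212168) + 217725) = 312502*(-87770/(-409) + 217725) = 312502*(-87770*(-1/409) + 217725) = 312502*(87770/409 + 217725) = 312502*(89137295/409) = 27855582962090/409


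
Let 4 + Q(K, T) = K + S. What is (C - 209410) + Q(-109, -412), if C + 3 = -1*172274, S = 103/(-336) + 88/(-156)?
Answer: -1667706203/4368 ≈ -3.8180e+5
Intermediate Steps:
S = -3803/4368 (S = 103*(-1/336) + 88*(-1/156) = -103/336 - 22/39 = -3803/4368 ≈ -0.87065)
C = -172277 (C = -3 - 1*172274 = -3 - 172274 = -172277)
Q(K, T) = -21275/4368 + K (Q(K, T) = -4 + (K - 3803/4368) = -4 + (-3803/4368 + K) = -21275/4368 + K)
(C - 209410) + Q(-109, -412) = (-172277 - 209410) + (-21275/4368 - 109) = -381687 - 497387/4368 = -1667706203/4368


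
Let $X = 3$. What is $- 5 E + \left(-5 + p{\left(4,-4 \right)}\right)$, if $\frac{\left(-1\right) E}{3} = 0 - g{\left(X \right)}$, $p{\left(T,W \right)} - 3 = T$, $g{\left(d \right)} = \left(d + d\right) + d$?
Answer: $-133$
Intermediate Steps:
$g{\left(d \right)} = 3 d$ ($g{\left(d \right)} = 2 d + d = 3 d$)
$p{\left(T,W \right)} = 3 + T$
$E = 27$ ($E = - 3 \left(0 - 3 \cdot 3\right) = - 3 \left(0 - 9\right) = \left(-3\right) \left(-9\right) = 27$)
$- 5 E + \left(-5 + p{\left(4,-4 \right)}\right) = \left(-5\right) 27 + \left(-5 + \left(3 + 4\right)\right) = -135 + \left(-5 + 7\right) = -135 + 2 = -133$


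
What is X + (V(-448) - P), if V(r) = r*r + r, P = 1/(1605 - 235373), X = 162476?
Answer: 84795134177/233768 ≈ 3.6273e+5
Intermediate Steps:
P = -1/233768 (P = 1/(-233768) = -1/233768 ≈ -4.2777e-6)
V(r) = r + r**2 (V(r) = r**2 + r = r + r**2)
X + (V(-448) - P) = 162476 + (-448*(1 - 448) - 1*(-1/233768)) = 162476 + (-448*(-447) + 1/233768) = 162476 + (200256 + 1/233768) = 162476 + 46813444609/233768 = 84795134177/233768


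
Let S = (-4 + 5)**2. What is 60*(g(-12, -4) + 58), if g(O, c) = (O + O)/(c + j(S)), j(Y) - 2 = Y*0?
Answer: 4200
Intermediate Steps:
S = 1 (S = 1**2 = 1)
j(Y) = 2 (j(Y) = 2 + Y*0 = 2 + 0 = 2)
g(O, c) = 2*O/(2 + c) (g(O, c) = (O + O)/(c + 2) = (2*O)/(2 + c) = 2*O/(2 + c))
60*(g(-12, -4) + 58) = 60*(2*(-12)/(2 - 4) + 58) = 60*(2*(-12)/(-2) + 58) = 60*(2*(-12)*(-1/2) + 58) = 60*(12 + 58) = 60*70 = 4200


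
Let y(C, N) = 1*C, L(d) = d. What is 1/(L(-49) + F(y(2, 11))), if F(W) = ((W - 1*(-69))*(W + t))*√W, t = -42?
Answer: 49/16128799 - 2840*√2/16128799 ≈ -0.00024598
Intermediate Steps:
y(C, N) = C
F(W) = √W*(-42 + W)*(69 + W) (F(W) = ((W - 1*(-69))*(W - 42))*√W = ((W + 69)*(-42 + W))*√W = ((69 + W)*(-42 + W))*√W = ((-42 + W)*(69 + W))*√W = √W*(-42 + W)*(69 + W))
1/(L(-49) + F(y(2, 11))) = 1/(-49 + √2*(-2898 + 2² + 27*2)) = 1/(-49 + √2*(-2898 + 4 + 54)) = 1/(-49 + √2*(-2840)) = 1/(-49 - 2840*√2)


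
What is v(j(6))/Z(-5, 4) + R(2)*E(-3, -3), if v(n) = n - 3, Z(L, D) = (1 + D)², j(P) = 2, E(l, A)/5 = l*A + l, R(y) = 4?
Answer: 2999/25 ≈ 119.96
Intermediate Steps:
E(l, A) = 5*l + 5*A*l (E(l, A) = 5*(l*A + l) = 5*(A*l + l) = 5*(l + A*l) = 5*l + 5*A*l)
v(n) = -3 + n
v(j(6))/Z(-5, 4) + R(2)*E(-3, -3) = (-3 + 2)/((1 + 4)²) + 4*(5*(-3)*(1 - 3)) = -1/(5²) + 4*(5*(-3)*(-2)) = -1/25 + 4*30 = -1*1/25 + 120 = -1/25 + 120 = 2999/25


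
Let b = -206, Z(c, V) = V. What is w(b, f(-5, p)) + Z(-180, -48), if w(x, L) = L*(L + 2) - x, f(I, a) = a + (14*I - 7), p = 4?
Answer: 5341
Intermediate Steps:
f(I, a) = -7 + a + 14*I (f(I, a) = a + (-7 + 14*I) = -7 + a + 14*I)
w(x, L) = -x + L*(2 + L) (w(x, L) = L*(2 + L) - x = -x + L*(2 + L))
w(b, f(-5, p)) + Z(-180, -48) = ((-7 + 4 + 14*(-5))**2 - 1*(-206) + 2*(-7 + 4 + 14*(-5))) - 48 = ((-7 + 4 - 70)**2 + 206 + 2*(-7 + 4 - 70)) - 48 = ((-73)**2 + 206 + 2*(-73)) - 48 = (5329 + 206 - 146) - 48 = 5389 - 48 = 5341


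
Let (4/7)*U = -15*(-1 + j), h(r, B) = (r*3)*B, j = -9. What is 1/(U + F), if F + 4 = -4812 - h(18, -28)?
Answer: -2/6083 ≈ -0.00032879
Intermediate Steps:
h(r, B) = 3*B*r (h(r, B) = (3*r)*B = 3*B*r)
U = 525/2 (U = 7*(-15*(-1 - 9))/4 = 7*(-15*(-10))/4 = (7/4)*150 = 525/2 ≈ 262.50)
F = -3304 (F = -4 + (-4812 - 3*(-28)*18) = -4 + (-4812 - 1*(-1512)) = -4 + (-4812 + 1512) = -4 - 3300 = -3304)
1/(U + F) = 1/(525/2 - 3304) = 1/(-6083/2) = -2/6083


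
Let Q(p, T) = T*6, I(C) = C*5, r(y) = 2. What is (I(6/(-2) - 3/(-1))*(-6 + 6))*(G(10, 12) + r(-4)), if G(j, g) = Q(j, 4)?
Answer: 0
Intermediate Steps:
I(C) = 5*C
Q(p, T) = 6*T
G(j, g) = 24 (G(j, g) = 6*4 = 24)
(I(6/(-2) - 3/(-1))*(-6 + 6))*(G(10, 12) + r(-4)) = ((5*(6/(-2) - 3/(-1)))*(-6 + 6))*(24 + 2) = ((5*(6*(-½) - 3*(-1)))*0)*26 = ((5*(-3 + 3))*0)*26 = ((5*0)*0)*26 = (0*0)*26 = 0*26 = 0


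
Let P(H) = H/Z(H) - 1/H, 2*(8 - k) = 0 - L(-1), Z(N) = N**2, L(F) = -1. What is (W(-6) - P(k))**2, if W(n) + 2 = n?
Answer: 64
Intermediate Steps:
W(n) = -2 + n
k = 15/2 (k = 8 - (0 - 1*(-1))/2 = 8 - (0 + 1)/2 = 8 - 1/2*1 = 8 - 1/2 = 15/2 ≈ 7.5000)
P(H) = 0 (P(H) = H/(H**2) - 1/H = H/H**2 - 1/H = 1/H - 1/H = 0)
(W(-6) - P(k))**2 = ((-2 - 6) - 1*0)**2 = (-8 + 0)**2 = (-8)**2 = 64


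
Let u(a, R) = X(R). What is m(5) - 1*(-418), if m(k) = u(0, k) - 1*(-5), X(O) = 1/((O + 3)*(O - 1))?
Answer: 13537/32 ≈ 423.03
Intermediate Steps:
X(O) = 1/((-1 + O)*(3 + O)) (X(O) = 1/((3 + O)*(-1 + O)) = 1/((-1 + O)*(3 + O)))
u(a, R) = 1/(-3 + R² + 2*R)
m(k) = 5 + 1/(-3 + k² + 2*k) (m(k) = 1/(-3 + k² + 2*k) - 1*(-5) = 1/(-3 + k² + 2*k) + 5 = 5 + 1/(-3 + k² + 2*k))
m(5) - 1*(-418) = (-14 + 5*5² + 10*5)/(-3 + 5² + 2*5) - 1*(-418) = (-14 + 5*25 + 50)/(-3 + 25 + 10) + 418 = (-14 + 125 + 50)/32 + 418 = (1/32)*161 + 418 = 161/32 + 418 = 13537/32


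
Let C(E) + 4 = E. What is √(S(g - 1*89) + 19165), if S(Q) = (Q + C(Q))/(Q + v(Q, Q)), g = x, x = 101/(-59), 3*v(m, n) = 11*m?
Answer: 27*√256245955/3122 ≈ 138.44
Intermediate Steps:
v(m, n) = 11*m/3 (v(m, n) = (11*m)/3 = 11*m/3)
C(E) = -4 + E
x = -101/59 (x = 101*(-1/59) = -101/59 ≈ -1.7119)
g = -101/59 ≈ -1.7119
S(Q) = 3*(-4 + 2*Q)/(14*Q) (S(Q) = (Q + (-4 + Q))/(Q + 11*Q/3) = (-4 + 2*Q)/((14*Q/3)) = (-4 + 2*Q)*(3/(14*Q)) = 3*(-4 + 2*Q)/(14*Q))
√(S(g - 1*89) + 19165) = √(3*(-2 + (-101/59 - 1*89))/(7*(-101/59 - 1*89)) + 19165) = √(3*(-2 + (-101/59 - 89))/(7*(-101/59 - 89)) + 19165) = √(3*(-2 - 5352/59)/(7*(-5352/59)) + 19165) = √((3/7)*(-59/5352)*(-5470/59) + 19165) = √(2735/6244 + 19165) = √(119668995/6244) = 27*√256245955/3122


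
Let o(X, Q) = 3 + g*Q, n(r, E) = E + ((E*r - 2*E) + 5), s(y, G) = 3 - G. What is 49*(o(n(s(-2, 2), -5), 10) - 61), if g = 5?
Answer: -392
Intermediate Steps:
n(r, E) = 5 - E + E*r (n(r, E) = E + ((-2*E + E*r) + 5) = E + (5 - 2*E + E*r) = 5 - E + E*r)
o(X, Q) = 3 + 5*Q
49*(o(n(s(-2, 2), -5), 10) - 61) = 49*((3 + 5*10) - 61) = 49*((3 + 50) - 61) = 49*(53 - 61) = 49*(-8) = -392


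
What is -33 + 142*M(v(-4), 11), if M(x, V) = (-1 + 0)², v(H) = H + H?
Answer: 109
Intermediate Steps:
v(H) = 2*H
M(x, V) = 1 (M(x, V) = (-1)² = 1)
-33 + 142*M(v(-4), 11) = -33 + 142*1 = -33 + 142 = 109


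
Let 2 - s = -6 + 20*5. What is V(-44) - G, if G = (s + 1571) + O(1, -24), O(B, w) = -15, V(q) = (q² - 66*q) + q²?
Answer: 5312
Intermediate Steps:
V(q) = -66*q + 2*q²
s = -92 (s = 2 - (-6 + 20*5) = 2 - (-6 + 100) = 2 - 1*94 = 2 - 94 = -92)
G = 1464 (G = (-92 + 1571) - 15 = 1479 - 15 = 1464)
V(-44) - G = 2*(-44)*(-33 - 44) - 1*1464 = 2*(-44)*(-77) - 1464 = 6776 - 1464 = 5312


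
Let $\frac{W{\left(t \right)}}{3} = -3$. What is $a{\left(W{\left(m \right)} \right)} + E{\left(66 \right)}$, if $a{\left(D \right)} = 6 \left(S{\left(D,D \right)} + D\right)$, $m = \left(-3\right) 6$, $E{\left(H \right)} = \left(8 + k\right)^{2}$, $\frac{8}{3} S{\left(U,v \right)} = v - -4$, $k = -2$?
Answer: $- \frac{117}{4} \approx -29.25$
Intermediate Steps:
$S{\left(U,v \right)} = \frac{3}{2} + \frac{3 v}{8}$ ($S{\left(U,v \right)} = \frac{3 \left(v - -4\right)}{8} = \frac{3 \left(v + 4\right)}{8} = \frac{3 \left(4 + v\right)}{8} = \frac{3}{2} + \frac{3 v}{8}$)
$E{\left(H \right)} = 36$ ($E{\left(H \right)} = \left(8 - 2\right)^{2} = 6^{2} = 36$)
$m = -18$
$W{\left(t \right)} = -9$ ($W{\left(t \right)} = 3 \left(-3\right) = -9$)
$a{\left(D \right)} = 9 + \frac{33 D}{4}$ ($a{\left(D \right)} = 6 \left(\left(\frac{3}{2} + \frac{3 D}{8}\right) + D\right) = 6 \left(\frac{3}{2} + \frac{11 D}{8}\right) = 9 + \frac{33 D}{4}$)
$a{\left(W{\left(m \right)} \right)} + E{\left(66 \right)} = \left(9 + \frac{33}{4} \left(-9\right)\right) + 36 = \left(9 - \frac{297}{4}\right) + 36 = - \frac{261}{4} + 36 = - \frac{117}{4}$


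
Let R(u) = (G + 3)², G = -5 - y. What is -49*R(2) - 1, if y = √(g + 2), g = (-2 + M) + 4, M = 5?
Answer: -1226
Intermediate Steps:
g = 7 (g = (-2 + 5) + 4 = 3 + 4 = 7)
y = 3 (y = √(7 + 2) = √9 = 3)
G = -8 (G = -5 - 1*3 = -5 - 3 = -8)
R(u) = 25 (R(u) = (-8 + 3)² = (-5)² = 25)
-49*R(2) - 1 = -49*25 - 1 = -1225 - 1 = -1226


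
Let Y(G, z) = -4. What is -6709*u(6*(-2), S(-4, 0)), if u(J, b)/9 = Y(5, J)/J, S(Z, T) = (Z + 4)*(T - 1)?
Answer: -20127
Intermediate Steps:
S(Z, T) = (-1 + T)*(4 + Z) (S(Z, T) = (4 + Z)*(-1 + T) = (-1 + T)*(4 + Z))
u(J, b) = -36/J (u(J, b) = 9*(-4/J) = -36/J)
-6709*u(6*(-2), S(-4, 0)) = -(-241524)/(6*(-2)) = -(-241524)/(-12) = -(-241524)*(-1)/12 = -6709*3 = -20127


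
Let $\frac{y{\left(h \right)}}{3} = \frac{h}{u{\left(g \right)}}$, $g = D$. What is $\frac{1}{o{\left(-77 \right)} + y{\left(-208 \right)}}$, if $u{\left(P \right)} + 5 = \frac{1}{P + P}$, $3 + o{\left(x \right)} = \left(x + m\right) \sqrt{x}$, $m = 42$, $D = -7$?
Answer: $\frac{605133}{548133854} + \frac{176435 i \sqrt{77}}{548133854} \approx 0.001104 + 0.0028245 i$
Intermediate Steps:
$g = -7$
$o{\left(x \right)} = -3 + \sqrt{x} \left(42 + x\right)$ ($o{\left(x \right)} = -3 + \left(x + 42\right) \sqrt{x} = -3 + \left(42 + x\right) \sqrt{x} = -3 + \sqrt{x} \left(42 + x\right)$)
$u{\left(P \right)} = -5 + \frac{1}{2 P}$ ($u{\left(P \right)} = -5 + \frac{1}{P + P} = -5 + \frac{1}{2 P}$)
$y{\left(h \right)} = - \frac{42 h}{71}$ ($y{\left(h \right)} = 3 \frac{h}{-5 + \frac{1}{2 \left(-7\right)}} = 3 \frac{h}{-5 + \frac{1}{2} \left(- \frac{1}{7}\right)} = 3 \frac{h}{-5 - \frac{1}{14}} = 3 \frac{h}{- \frac{71}{14}} = 3 h \left(- \frac{14}{71}\right) = 3 \left(- \frac{14 h}{71}\right) = - \frac{42 h}{71}$)
$\frac{1}{o{\left(-77 \right)} + y{\left(-208 \right)}} = \frac{1}{\left(-3 + \left(-77\right)^{\frac{3}{2}} + 42 \sqrt{-77}\right) - - \frac{8736}{71}} = \frac{1}{\left(-3 - 77 i \sqrt{77} + 42 i \sqrt{77}\right) + \frac{8736}{71}} = \frac{1}{\left(-3 - 35 i \sqrt{77}\right) + \frac{8736}{71}} = \frac{1}{\frac{8523}{71} - 35 i \sqrt{77}}$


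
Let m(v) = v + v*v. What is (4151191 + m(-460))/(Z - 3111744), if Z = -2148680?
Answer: -4362331/5260424 ≈ -0.82927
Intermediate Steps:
m(v) = v + v**2
(4151191 + m(-460))/(Z - 3111744) = (4151191 - 460*(1 - 460))/(-2148680 - 3111744) = (4151191 - 460*(-459))/(-5260424) = (4151191 + 211140)*(-1/5260424) = 4362331*(-1/5260424) = -4362331/5260424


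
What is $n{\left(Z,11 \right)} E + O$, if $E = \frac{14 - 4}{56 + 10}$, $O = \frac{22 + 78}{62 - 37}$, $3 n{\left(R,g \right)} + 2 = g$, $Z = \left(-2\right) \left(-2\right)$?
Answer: $\frac{49}{11} \approx 4.4545$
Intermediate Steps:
$Z = 4$
$n{\left(R,g \right)} = - \frac{2}{3} + \frac{g}{3}$
$O = 4$ ($O = \frac{100}{25} = 100 \cdot \frac{1}{25} = 4$)
$E = \frac{5}{33}$ ($E = \frac{10}{66} = 10 \cdot \frac{1}{66} = \frac{5}{33} \approx 0.15152$)
$n{\left(Z,11 \right)} E + O = \left(- \frac{2}{3} + \frac{1}{3} \cdot 11\right) \frac{5}{33} + 4 = \left(- \frac{2}{3} + \frac{11}{3}\right) \frac{5}{33} + 4 = 3 \cdot \frac{5}{33} + 4 = \frac{5}{11} + 4 = \frac{49}{11}$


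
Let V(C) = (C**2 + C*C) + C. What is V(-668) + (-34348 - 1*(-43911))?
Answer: 901343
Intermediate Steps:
V(C) = C + 2*C**2 (V(C) = (C**2 + C**2) + C = 2*C**2 + C = C + 2*C**2)
V(-668) + (-34348 - 1*(-43911)) = -668*(1 + 2*(-668)) + (-34348 - 1*(-43911)) = -668*(1 - 1336) + (-34348 + 43911) = -668*(-1335) + 9563 = 891780 + 9563 = 901343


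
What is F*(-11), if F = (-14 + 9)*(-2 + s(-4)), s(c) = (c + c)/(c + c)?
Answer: -55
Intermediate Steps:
s(c) = 1 (s(c) = (2*c)/((2*c)) = (2*c)*(1/(2*c)) = 1)
F = 5 (F = (-14 + 9)*(-2 + 1) = -5*(-1) = 5)
F*(-11) = 5*(-11) = -55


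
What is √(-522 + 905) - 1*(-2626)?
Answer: 2626 + √383 ≈ 2645.6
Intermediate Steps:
√(-522 + 905) - 1*(-2626) = √383 + 2626 = 2626 + √383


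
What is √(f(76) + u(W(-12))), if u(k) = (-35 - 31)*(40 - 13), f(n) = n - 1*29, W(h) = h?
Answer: I*√1735 ≈ 41.653*I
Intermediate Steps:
f(n) = -29 + n (f(n) = n - 29 = -29 + n)
u(k) = -1782 (u(k) = -66*27 = -1782)
√(f(76) + u(W(-12))) = √((-29 + 76) - 1782) = √(47 - 1782) = √(-1735) = I*√1735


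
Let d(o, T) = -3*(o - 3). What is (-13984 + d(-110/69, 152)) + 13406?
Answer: -12977/23 ≈ -564.22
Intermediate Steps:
d(o, T) = 9 - 3*o (d(o, T) = -3*(-3 + o) = 9 - 3*o)
(-13984 + d(-110/69, 152)) + 13406 = (-13984 + (9 - (-330)/69)) + 13406 = (-13984 + (9 - 3*(-110/69))) + 13406 = (-13984 + (9 + 110/23)) + 13406 = (-13984 + 317/23) + 13406 = -321315/23 + 13406 = -12977/23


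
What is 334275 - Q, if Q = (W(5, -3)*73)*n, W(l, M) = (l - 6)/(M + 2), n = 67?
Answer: 329384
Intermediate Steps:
W(l, M) = (-6 + l)/(2 + M)
Q = 4891 (Q = (((-6 + 5)/(2 - 3))*73)*67 = ((-1/(-1))*73)*67 = (-1*(-1)*73)*67 = (1*73)*67 = 73*67 = 4891)
334275 - Q = 334275 - 1*4891 = 334275 - 4891 = 329384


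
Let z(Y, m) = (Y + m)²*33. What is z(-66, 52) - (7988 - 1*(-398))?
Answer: -1918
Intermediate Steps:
z(Y, m) = 33*(Y + m)²
z(-66, 52) - (7988 - 1*(-398)) = 33*(-66 + 52)² - (7988 - 1*(-398)) = 33*(-14)² - (7988 + 398) = 33*196 - 1*8386 = 6468 - 8386 = -1918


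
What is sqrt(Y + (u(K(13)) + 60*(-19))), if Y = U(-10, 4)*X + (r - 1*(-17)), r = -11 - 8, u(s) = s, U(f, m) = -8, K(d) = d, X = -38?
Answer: 5*I*sqrt(33) ≈ 28.723*I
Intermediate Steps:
r = -19
Y = 302 (Y = -8*(-38) + (-19 - 1*(-17)) = 304 + (-19 + 17) = 304 - 2 = 302)
sqrt(Y + (u(K(13)) + 60*(-19))) = sqrt(302 + (13 + 60*(-19))) = sqrt(302 + (13 - 1140)) = sqrt(302 - 1127) = sqrt(-825) = 5*I*sqrt(33)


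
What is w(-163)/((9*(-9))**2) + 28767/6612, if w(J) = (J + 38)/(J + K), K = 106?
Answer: 188754787/43381332 ≈ 4.3511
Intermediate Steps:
w(J) = (38 + J)/(106 + J) (w(J) = (J + 38)/(J + 106) = (38 + J)/(106 + J))
w(-163)/((9*(-9))**2) + 28767/6612 = ((38 - 163)/(106 - 163))/((9*(-9))**2) + 28767/6612 = (-125/(-57))/((-81)**2) + 28767*(1/6612) = -1/57*(-125)/6561 + 9589/2204 = (125/57)*(1/6561) + 9589/2204 = 125/373977 + 9589/2204 = 188754787/43381332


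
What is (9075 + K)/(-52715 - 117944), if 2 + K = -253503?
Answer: 244430/170659 ≈ 1.4323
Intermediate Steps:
K = -253505 (K = -2 - 253503 = -253505)
(9075 + K)/(-52715 - 117944) = (9075 - 253505)/(-52715 - 117944) = -244430/(-170659) = -244430*(-1/170659) = 244430/170659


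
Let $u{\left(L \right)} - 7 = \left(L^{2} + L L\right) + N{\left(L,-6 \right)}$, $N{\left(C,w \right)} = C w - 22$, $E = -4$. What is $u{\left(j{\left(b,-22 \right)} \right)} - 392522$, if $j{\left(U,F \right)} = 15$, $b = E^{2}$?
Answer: $-392177$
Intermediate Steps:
$b = 16$ ($b = \left(-4\right)^{2} = 16$)
$N{\left(C,w \right)} = -22 + C w$
$u{\left(L \right)} = -15 - 6 L + 2 L^{2}$ ($u{\left(L \right)} = 7 + \left(\left(L^{2} + L L\right) + \left(-22 + L \left(-6\right)\right)\right) = 7 - \left(22 - 2 L^{2} + 6 L\right) = -15 - 6 L + 2 L^{2}$)
$u{\left(j{\left(b,-22 \right)} \right)} - 392522 = \left(-15 - 90 + 2 \cdot 15^{2}\right) - 392522 = \left(-15 - 90 + 2 \cdot 225\right) - 392522 = \left(-15 - 90 + 450\right) - 392522 = 345 - 392522 = -392177$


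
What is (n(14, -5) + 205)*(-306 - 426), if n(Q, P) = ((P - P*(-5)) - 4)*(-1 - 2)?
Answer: -224724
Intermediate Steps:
n(Q, P) = 12 - 18*P (n(Q, P) = ((P - (-5)*P) - 4)*(-3) = ((P + 5*P) - 4)*(-3) = (6*P - 4)*(-3) = (-4 + 6*P)*(-3) = 12 - 18*P)
(n(14, -5) + 205)*(-306 - 426) = ((12 - 18*(-5)) + 205)*(-306 - 426) = ((12 + 90) + 205)*(-732) = (102 + 205)*(-732) = 307*(-732) = -224724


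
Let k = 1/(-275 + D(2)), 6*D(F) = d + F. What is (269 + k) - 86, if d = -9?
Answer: 303225/1657 ≈ 183.00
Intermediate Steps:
D(F) = -3/2 + F/6 (D(F) = (-9 + F)/6 = -3/2 + F/6)
k = -6/1657 (k = 1/(-275 + (-3/2 + (1/6)*2)) = 1/(-275 + (-3/2 + 1/3)) = 1/(-275 - 7/6) = 1/(-1657/6) = -6/1657 ≈ -0.0036210)
(269 + k) - 86 = (269 - 6/1657) - 86 = 445727/1657 - 86 = 303225/1657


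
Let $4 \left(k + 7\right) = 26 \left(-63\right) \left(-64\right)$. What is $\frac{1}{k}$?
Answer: $\frac{1}{26201} \approx 3.8166 \cdot 10^{-5}$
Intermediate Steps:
$k = 26201$ ($k = -7 + \frac{26 \left(-63\right) \left(-64\right)}{4} = -7 + \frac{\left(-1638\right) \left(-64\right)}{4} = -7 + \frac{1}{4} \cdot 104832 = -7 + 26208 = 26201$)
$\frac{1}{k} = \frac{1}{26201}$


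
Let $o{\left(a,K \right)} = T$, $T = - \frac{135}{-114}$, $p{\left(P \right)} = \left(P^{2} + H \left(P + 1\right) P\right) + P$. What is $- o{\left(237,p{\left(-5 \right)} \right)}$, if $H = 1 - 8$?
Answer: $- \frac{45}{38} \approx -1.1842$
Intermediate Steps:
$H = -7$ ($H = 1 - 8 = -7$)
$p{\left(P \right)} = P + P^{2} + P \left(-7 - 7 P\right)$ ($p{\left(P \right)} = \left(P^{2} + - 7 \left(P + 1\right) P\right) + P = \left(P^{2} + - 7 \left(1 + P\right) P\right) + P = \left(P^{2} + \left(-7 - 7 P\right) P\right) + P = \left(P^{2} + P \left(-7 - 7 P\right)\right) + P = P + P^{2} + P \left(-7 - 7 P\right)$)
$T = \frac{45}{38}$ ($T = \left(-135\right) \left(- \frac{1}{114}\right) = \frac{45}{38} \approx 1.1842$)
$o{\left(a,K \right)} = \frac{45}{38}$
$- o{\left(237,p{\left(-5 \right)} \right)} = \left(-1\right) \frac{45}{38} = - \frac{45}{38}$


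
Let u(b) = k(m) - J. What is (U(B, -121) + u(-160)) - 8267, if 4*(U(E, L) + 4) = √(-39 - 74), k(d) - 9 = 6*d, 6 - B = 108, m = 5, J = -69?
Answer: -8163 + I*√113/4 ≈ -8163.0 + 2.6575*I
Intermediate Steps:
B = -102 (B = 6 - 1*108 = 6 - 108 = -102)
k(d) = 9 + 6*d
U(E, L) = -4 + I*√113/4 (U(E, L) = -4 + √(-39 - 74)/4 = -4 + √(-113)/4 = -4 + (I*√113)/4 = -4 + I*√113/4)
u(b) = 108 (u(b) = (9 + 6*5) - 1*(-69) = (9 + 30) + 69 = 39 + 69 = 108)
(U(B, -121) + u(-160)) - 8267 = ((-4 + I*√113/4) + 108) - 8267 = (104 + I*√113/4) - 8267 = -8163 + I*√113/4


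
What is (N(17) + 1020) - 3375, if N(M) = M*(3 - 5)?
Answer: -2389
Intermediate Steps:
N(M) = -2*M (N(M) = M*(-2) = -2*M)
(N(17) + 1020) - 3375 = (-2*17 + 1020) - 3375 = (-34 + 1020) - 3375 = 986 - 3375 = -2389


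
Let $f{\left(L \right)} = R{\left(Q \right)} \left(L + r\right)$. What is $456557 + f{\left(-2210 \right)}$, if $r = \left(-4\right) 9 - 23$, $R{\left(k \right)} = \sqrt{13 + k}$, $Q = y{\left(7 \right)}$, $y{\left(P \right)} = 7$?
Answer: $456557 - 4538 \sqrt{5} \approx 4.4641 \cdot 10^{5}$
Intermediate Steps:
$Q = 7$
$r = -59$ ($r = -36 - 23 = -59$)
$f{\left(L \right)} = 2 \sqrt{5} \left(-59 + L\right)$ ($f{\left(L \right)} = \sqrt{13 + 7} \left(L - 59\right) = \sqrt{20} \left(-59 + L\right) = 2 \sqrt{5} \left(-59 + L\right)$)
$456557 + f{\left(-2210 \right)} = 456557 + 2 \sqrt{5} \left(-59 - 2210\right) = 456557 + 2 \sqrt{5} \left(-2269\right) = 456557 - 4538 \sqrt{5}$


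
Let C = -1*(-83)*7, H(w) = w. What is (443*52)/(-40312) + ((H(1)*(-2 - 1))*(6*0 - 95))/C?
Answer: -473749/5855318 ≈ -0.080909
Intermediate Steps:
C = 581 (C = 83*7 = 581)
(443*52)/(-40312) + ((H(1)*(-2 - 1))*(6*0 - 95))/C = (443*52)/(-40312) + ((1*(-2 - 1))*(6*0 - 95))/581 = 23036*(-1/40312) + ((1*(-3))*(0 - 95))*(1/581) = -5759/10078 - 3*(-95)*(1/581) = -5759/10078 + 285*(1/581) = -5759/10078 + 285/581 = -473749/5855318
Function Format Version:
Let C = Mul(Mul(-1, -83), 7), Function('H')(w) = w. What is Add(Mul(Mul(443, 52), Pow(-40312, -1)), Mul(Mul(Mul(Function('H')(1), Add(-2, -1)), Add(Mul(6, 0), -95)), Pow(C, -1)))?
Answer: Rational(-473749, 5855318) ≈ -0.080909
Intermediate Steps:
C = 581 (C = Mul(83, 7) = 581)
Add(Mul(Mul(443, 52), Pow(-40312, -1)), Mul(Mul(Mul(Function('H')(1), Add(-2, -1)), Add(Mul(6, 0), -95)), Pow(C, -1))) = Add(Mul(Mul(443, 52), Pow(-40312, -1)), Mul(Mul(Mul(1, Add(-2, -1)), Add(Mul(6, 0), -95)), Pow(581, -1))) = Add(Mul(23036, Rational(-1, 40312)), Mul(Mul(Mul(1, -3), Add(0, -95)), Rational(1, 581))) = Add(Rational(-5759, 10078), Mul(Mul(-3, -95), Rational(1, 581))) = Add(Rational(-5759, 10078), Mul(285, Rational(1, 581))) = Add(Rational(-5759, 10078), Rational(285, 581)) = Rational(-473749, 5855318)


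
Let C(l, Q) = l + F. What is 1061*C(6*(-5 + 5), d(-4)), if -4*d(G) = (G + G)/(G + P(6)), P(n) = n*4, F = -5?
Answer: -5305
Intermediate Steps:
P(n) = 4*n
d(G) = -G/(2*(24 + G)) (d(G) = -(G + G)/(4*(G + 4*6)) = -2*G/(4*(G + 24)) = -2*G/(4*(24 + G)) = -G/(2*(24 + G)))
C(l, Q) = -5 + l (C(l, Q) = l - 5 = -5 + l)
1061*C(6*(-5 + 5), d(-4)) = 1061*(-5 + 6*(-5 + 5)) = 1061*(-5 + 6*0) = 1061*(-5 + 0) = 1061*(-5) = -5305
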